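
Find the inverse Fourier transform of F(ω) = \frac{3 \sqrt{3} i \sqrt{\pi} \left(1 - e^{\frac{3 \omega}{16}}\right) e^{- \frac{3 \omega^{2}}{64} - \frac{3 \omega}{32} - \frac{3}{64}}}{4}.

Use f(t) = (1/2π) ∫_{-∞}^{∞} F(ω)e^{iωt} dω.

f(t) = 6 e^{- \frac{16 t^{2}}{3}} \sin{\left(t \right)}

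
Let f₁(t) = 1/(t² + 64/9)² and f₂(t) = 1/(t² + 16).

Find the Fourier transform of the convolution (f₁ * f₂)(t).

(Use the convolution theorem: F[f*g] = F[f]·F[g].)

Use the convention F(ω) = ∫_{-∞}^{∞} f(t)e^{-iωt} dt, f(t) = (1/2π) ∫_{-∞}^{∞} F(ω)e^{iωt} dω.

F[f₁*f₂](ω) = \frac{9 \pi^{2} \left(8 \left|{\omega}\right| + 3\right) e^{- \frac{20 \left|{\omega}\right|}{3}}}{4096}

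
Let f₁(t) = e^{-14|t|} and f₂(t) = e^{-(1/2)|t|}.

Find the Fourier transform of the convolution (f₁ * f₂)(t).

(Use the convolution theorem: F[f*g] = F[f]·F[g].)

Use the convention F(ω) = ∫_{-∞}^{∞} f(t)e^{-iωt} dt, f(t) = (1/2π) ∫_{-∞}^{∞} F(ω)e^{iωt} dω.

F[f₁*f₂](ω) = \frac{112}{\left(\omega^{2} + 196\right) \left(4 \omega^{2} + 1\right)}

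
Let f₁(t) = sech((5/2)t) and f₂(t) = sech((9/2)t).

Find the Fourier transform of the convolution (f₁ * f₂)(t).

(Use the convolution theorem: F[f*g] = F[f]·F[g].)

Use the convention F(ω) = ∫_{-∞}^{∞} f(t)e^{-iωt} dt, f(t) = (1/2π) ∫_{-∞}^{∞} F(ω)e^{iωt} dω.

F[f₁*f₂](ω) = \frac{4 \pi^{2}}{45 \cosh{\left(\frac{\pi \omega}{9} \right)} \cosh{\left(\frac{\pi \omega}{5} \right)}}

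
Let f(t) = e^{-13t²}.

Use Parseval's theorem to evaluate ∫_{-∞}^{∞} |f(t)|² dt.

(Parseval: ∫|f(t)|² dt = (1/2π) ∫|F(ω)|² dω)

∫|f(t)|² dt = \frac{\sqrt{26} \sqrt{\pi}}{26}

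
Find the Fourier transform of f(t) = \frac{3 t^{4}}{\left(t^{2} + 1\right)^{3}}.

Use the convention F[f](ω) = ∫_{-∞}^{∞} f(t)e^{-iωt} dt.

F(ω) = \frac{3 \pi \left(\omega^{2} - 5 \left|{\omega}\right| + 3\right) e^{- \left|{\omega}\right|}}{8}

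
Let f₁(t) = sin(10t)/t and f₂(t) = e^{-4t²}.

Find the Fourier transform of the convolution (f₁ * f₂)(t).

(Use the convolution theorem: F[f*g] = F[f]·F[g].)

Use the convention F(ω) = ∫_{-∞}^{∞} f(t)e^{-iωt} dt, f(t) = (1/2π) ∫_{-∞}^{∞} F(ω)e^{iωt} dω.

F[f₁*f₂](ω) = \begin{cases} \frac{\pi^{\frac{3}{2}} e^{- \frac{\omega^{2}}{16}}}{2} & \text{for}\: \omega > -10 \wedge \omega < 10 \\0 & \text{otherwise} \end{cases}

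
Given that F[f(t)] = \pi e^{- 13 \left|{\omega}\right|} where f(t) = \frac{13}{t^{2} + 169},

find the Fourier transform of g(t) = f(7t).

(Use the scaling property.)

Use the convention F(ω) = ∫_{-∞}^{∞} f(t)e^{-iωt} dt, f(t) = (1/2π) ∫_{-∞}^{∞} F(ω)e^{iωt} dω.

F[g](ω) = \frac{\pi e^{- \frac{13 \left|{\omega}\right|}{7}}}{7}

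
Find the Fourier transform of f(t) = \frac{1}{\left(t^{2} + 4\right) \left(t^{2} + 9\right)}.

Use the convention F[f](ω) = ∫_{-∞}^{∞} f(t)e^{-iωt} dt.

F(ω) = \frac{\pi \left(3 e^{\left|{\omega}\right|} - 2\right) e^{- 3 \left|{\omega}\right|}}{30}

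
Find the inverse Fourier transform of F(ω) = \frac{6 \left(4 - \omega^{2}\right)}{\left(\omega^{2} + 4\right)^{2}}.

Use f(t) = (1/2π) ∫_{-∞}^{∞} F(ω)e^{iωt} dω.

f(t) = 3 e^{- 2 \left|{t}\right|} \left|{t}\right|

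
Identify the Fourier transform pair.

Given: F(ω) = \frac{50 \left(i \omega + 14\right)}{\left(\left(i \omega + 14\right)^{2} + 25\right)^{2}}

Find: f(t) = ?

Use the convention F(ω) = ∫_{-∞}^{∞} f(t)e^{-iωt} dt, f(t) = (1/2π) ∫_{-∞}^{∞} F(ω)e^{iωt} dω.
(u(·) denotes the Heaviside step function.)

f(t) = 5 t e^{- 14 t} \sin{\left(5 t \right)} u\left(t\right)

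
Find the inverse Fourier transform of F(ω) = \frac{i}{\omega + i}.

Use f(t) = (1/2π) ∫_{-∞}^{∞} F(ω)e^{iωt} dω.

f(t) = e^{t} u\left(- t\right)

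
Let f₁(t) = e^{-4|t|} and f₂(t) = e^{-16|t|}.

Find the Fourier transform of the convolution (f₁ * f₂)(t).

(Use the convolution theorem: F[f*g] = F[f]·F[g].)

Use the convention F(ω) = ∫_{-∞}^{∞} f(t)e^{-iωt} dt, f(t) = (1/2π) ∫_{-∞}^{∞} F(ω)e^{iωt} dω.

F[f₁*f₂](ω) = \frac{256}{\left(\omega^{2} + 16\right) \left(\omega^{2} + 256\right)}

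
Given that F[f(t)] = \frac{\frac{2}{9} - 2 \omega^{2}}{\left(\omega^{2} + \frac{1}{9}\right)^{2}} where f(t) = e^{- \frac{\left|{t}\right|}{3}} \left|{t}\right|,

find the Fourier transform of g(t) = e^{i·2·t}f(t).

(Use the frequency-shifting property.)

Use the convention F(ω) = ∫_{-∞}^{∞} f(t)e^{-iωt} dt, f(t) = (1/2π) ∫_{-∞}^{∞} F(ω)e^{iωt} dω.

F[g](ω) = \frac{18 \left(1 - 9 \left(\omega - 2\right)^{2}\right)}{\left(9 \left(\omega - 2\right)^{2} + 1\right)^{2}}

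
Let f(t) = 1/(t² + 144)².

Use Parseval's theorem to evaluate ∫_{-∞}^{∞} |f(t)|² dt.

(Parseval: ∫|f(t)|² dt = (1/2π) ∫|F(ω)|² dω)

∫|f(t)|² dt = \frac{5 \pi}{573308928}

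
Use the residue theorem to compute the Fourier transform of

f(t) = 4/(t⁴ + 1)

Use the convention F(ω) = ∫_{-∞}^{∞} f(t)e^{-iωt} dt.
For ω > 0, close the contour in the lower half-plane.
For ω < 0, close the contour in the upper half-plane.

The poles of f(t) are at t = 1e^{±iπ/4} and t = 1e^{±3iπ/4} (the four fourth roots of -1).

Let g(z) = f(z)e^{-iωz}; for large |z| the factor e^{-iωz} decays in the lower half-plane when ω > 0 and in the upper half-plane when ω < 0.

Case ω > 0 (lower half-plane, clockwise contour ⇒ F(ω) = -2πi·ΣRes):
  Res_{z = - \frac{\sqrt{2}}{2} - \frac{\sqrt{2} i}{2}} g(z) = \frac{\sqrt{2} i \left(1 - i\right) e^{\frac{\sqrt{2} \omega \left(-1 + i\right)}{2}}}{2}
  Res_{z = \frac{\sqrt{2}}{2} - \frac{\sqrt{2} i}{2}} g(z) = \frac{\sqrt{2} i \left(1 + i\right) e^{- \frac{\sqrt{2} \omega \left(1 + i\right)}{2}}}{2}
  F(ω) = -2πi·ΣRes = \sqrt{2} \pi \left(\left(1 - i\right) e^{\sqrt{2} i \omega} + 1 + i\right) e^{- \frac{\sqrt{2} \omega \left(1 + i\right)}{2}} = 4 \pi e^{- \frac{\sqrt{2} \omega}{2}} \sin{\left(\frac{\sqrt{2} \omega}{2} + \frac{\pi}{4} \right)}

Case ω < 0 (upper half-plane, counterclockwise contour ⇒ F(ω) = +2πi·ΣRes):
  Res_{z = \frac{\sqrt{2}}{2} + \frac{\sqrt{2} i}{2}} g(z) = \frac{\sqrt{2} i \left(-1 + i\right) e^{\frac{\sqrt{2} \omega \left(1 - i\right)}{2}}}{2}
  Res_{z = - \frac{\sqrt{2}}{2} + \frac{\sqrt{2} i}{2}} g(z) = \frac{\sqrt{2} \left(1 - i\right) e^{\frac{\sqrt{2} \omega \left(1 + i\right)}{2}}}{2}
  F(ω) = 2πi·ΣRes = - \sqrt{2} i \pi \left(i \left(1 - i\right) e^{\frac{\sqrt{2} \omega \left(1 - i\right)}{2}} - \left(1 - i\right) e^{\frac{\sqrt{2} \omega \left(1 + i\right)}{2}}\right) = 4 \pi e^{\frac{\sqrt{2} \omega}{2}} \cos{\left(\frac{\sqrt{2} \omega}{2} + \frac{\pi}{4} \right)}

Both cases combine into a single formula in |ω|:

F(ω) = 4 \pi e^{- \frac{\sqrt{2} \left|{\omega}\right|}{2}} \sin{\left(\frac{\sqrt{2} \left|{\omega}\right|}{2} + \frac{\pi}{4} \right)}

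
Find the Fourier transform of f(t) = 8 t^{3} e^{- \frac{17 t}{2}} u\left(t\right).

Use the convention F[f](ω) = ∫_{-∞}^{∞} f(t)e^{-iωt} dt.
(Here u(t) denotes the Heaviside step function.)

F(ω) = \frac{768}{\left(2 i \omega + 17\right)^{4}}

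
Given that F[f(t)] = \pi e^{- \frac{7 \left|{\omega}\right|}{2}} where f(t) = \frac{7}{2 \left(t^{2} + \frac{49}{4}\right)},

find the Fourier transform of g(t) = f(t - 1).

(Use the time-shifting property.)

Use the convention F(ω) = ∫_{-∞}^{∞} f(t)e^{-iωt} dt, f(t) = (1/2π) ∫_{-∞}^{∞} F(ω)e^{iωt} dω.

F[g](ω) = \pi e^{- i \omega - \frac{7 \left|{\omega}\right|}{2}}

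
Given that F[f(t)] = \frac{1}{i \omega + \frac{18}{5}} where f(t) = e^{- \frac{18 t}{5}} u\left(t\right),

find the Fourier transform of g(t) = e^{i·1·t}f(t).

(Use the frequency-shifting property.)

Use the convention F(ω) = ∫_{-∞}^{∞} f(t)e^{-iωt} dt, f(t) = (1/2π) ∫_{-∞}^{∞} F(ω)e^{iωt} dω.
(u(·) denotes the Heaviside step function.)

F[g](ω) = \frac{5}{5 i \left(\omega - 1\right) + 18}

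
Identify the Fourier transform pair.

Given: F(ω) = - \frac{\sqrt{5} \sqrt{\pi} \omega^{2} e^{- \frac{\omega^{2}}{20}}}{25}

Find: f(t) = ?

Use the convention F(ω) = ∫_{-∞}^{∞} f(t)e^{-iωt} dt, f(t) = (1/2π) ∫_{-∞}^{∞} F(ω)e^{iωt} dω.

f(t) = \left(20 t^{2} - 2\right) e^{- 5 t^{2}}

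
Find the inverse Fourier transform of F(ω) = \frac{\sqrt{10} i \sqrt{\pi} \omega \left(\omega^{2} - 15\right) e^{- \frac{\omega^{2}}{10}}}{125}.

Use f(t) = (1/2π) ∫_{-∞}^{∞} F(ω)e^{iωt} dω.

f(t) = 5 t^{3} e^{- \frac{5 t^{2}}{2}}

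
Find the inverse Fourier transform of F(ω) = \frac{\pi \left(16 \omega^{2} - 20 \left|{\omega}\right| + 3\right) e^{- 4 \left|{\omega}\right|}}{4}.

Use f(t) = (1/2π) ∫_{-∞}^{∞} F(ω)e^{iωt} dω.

f(t) = \frac{8 t^{4}}{\left(t^{2} + 16\right)^{3}}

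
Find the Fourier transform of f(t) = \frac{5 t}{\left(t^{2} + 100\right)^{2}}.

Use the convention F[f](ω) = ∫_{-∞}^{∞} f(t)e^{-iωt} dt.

F(ω) = - \frac{i \pi \omega e^{- 10 \left|{\omega}\right|}}{4}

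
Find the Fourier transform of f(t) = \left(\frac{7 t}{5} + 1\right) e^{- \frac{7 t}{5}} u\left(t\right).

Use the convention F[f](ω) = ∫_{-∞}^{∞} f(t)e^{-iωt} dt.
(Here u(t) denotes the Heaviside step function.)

F(ω) = \frac{5 \left(- 5 i \omega - 14\right)}{25 \omega^{2} - 70 i \omega - 49}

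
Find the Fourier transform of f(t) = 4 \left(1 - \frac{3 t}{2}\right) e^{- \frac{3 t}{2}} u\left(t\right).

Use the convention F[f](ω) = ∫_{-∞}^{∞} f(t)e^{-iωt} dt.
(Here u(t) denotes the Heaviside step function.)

F(ω) = \frac{16 i \omega}{- 4 \omega^{2} + 12 i \omega + 9}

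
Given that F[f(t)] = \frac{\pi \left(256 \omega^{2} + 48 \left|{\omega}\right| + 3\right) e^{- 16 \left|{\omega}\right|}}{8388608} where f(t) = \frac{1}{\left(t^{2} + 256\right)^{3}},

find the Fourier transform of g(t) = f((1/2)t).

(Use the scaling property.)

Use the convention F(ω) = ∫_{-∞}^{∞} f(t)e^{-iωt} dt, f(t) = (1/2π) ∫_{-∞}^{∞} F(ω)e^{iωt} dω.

F[g](ω) = \frac{\pi \left(1024 \omega^{2} + 96 \left|{\omega}\right| + 3\right) e^{- 32 \left|{\omega}\right|}}{4194304}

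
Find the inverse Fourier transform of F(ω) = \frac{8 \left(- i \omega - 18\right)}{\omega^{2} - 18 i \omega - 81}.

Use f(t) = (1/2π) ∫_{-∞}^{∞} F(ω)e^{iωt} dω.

f(t) = 8 \left(9 t + 1\right) e^{- 9 t} u\left(t\right)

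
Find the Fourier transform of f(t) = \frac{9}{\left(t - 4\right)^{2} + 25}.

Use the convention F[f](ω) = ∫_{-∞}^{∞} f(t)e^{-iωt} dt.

F(ω) = \frac{9 \pi e^{- 4 i \omega - 5 \left|{\omega}\right|}}{5}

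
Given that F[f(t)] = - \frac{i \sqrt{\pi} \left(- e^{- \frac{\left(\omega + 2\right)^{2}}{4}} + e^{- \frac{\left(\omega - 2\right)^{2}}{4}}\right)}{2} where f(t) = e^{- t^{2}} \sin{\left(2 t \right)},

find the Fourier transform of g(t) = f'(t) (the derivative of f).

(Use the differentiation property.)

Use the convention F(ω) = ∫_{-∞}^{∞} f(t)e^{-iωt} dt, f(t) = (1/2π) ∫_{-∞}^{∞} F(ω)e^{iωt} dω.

F[g](ω) = \frac{\sqrt{\pi} \omega \left(e^{2 \omega} - 1\right) e^{- \frac{\omega^{2}}{4} - \omega - 1}}{2}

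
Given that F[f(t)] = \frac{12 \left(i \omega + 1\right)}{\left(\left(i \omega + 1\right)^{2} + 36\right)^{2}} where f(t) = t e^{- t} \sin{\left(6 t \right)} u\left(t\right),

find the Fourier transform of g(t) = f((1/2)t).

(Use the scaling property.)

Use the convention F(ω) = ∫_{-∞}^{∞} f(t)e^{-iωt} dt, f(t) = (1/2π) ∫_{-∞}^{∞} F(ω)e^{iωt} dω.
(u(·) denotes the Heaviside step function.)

F[g](ω) = \frac{24 \left(2 i \omega + 1\right)}{\left(\left(2 i \omega + 1\right)^{2} + 36\right)^{2}}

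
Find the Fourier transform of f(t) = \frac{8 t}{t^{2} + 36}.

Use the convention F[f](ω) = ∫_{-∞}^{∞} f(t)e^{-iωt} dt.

F(ω) = - 8 i \pi e^{- 6 \left|{\omega}\right|} \operatorname{sign}{\left(\omega \right)}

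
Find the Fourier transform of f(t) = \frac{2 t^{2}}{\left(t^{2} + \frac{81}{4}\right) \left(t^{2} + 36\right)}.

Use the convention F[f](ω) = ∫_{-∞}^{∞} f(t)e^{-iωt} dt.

F(ω) = \frac{16 \pi e^{- 6 \left|{\omega}\right|}}{21} - \frac{4 \pi e^{- \frac{9 \left|{\omega}\right|}{2}}}{7}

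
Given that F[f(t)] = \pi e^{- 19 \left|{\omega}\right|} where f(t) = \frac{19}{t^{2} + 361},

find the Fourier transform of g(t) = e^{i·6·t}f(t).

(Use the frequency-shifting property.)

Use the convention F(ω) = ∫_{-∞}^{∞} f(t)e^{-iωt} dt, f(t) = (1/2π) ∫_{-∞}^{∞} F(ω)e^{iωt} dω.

F[g](ω) = \pi e^{- 19 \left|{\omega - 6}\right|}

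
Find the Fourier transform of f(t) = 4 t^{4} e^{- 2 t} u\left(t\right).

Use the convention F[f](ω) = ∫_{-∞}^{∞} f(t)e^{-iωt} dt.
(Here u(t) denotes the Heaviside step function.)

F(ω) = \frac{96}{\left(i \omega + 2\right)^{5}}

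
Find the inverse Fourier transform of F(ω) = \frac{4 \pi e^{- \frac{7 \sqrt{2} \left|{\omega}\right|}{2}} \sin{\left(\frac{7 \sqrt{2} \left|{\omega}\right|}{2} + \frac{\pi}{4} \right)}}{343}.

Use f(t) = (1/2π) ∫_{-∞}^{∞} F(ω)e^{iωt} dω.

f(t) = \frac{4}{t^{4} + 2401}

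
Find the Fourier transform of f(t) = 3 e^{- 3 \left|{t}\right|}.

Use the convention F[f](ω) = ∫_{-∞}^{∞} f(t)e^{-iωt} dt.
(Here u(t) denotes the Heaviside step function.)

F(ω) = \frac{18}{\omega^{2} + 9}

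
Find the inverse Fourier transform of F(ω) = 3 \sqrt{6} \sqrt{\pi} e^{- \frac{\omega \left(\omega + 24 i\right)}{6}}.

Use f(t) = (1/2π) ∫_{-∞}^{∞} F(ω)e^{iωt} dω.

f(t) = 9 e^{- \frac{3 \left(t - 4\right)^{2}}{2}}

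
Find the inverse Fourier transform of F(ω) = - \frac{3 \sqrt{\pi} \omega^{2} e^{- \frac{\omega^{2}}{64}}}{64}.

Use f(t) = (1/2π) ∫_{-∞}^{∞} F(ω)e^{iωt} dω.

f(t) = 3 \left(64 t^{2} - 2\right) e^{- 16 t^{2}}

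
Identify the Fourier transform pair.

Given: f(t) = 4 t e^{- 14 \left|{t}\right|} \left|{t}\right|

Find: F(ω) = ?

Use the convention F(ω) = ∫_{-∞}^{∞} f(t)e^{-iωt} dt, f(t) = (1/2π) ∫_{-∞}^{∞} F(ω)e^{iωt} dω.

F(ω) = \frac{16 i \omega \left(\omega^{2} - 588\right)}{\left(\omega^{2} + 196\right)^{3}}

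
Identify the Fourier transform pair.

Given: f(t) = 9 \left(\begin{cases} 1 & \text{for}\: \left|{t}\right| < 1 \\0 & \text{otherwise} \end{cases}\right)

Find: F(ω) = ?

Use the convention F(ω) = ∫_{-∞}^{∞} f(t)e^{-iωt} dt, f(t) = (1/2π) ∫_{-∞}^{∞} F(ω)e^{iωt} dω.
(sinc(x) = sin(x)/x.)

F(ω) = 18 \operatorname{sinc}{\left(\omega \right)}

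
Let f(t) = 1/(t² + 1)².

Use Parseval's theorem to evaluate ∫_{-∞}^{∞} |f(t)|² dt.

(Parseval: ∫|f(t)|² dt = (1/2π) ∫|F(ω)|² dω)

∫|f(t)|² dt = \frac{5 \pi}{16}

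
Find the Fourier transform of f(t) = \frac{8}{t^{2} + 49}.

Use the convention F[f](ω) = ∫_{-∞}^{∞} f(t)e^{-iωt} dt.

F(ω) = \frac{8 \pi e^{- 7 \left|{\omega}\right|}}{7}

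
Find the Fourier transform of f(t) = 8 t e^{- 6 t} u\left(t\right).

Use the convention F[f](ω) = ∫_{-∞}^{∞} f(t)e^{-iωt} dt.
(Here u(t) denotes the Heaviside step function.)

F(ω) = \frac{8}{\left(i \omega + 6\right)^{2}}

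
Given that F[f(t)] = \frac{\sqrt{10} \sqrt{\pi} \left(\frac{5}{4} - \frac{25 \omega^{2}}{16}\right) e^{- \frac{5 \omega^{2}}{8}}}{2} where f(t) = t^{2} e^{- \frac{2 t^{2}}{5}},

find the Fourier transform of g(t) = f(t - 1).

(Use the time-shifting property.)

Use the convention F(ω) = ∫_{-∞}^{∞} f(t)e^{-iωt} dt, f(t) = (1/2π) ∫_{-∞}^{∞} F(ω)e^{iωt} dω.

F[g](ω) = \frac{5 \sqrt{10} \sqrt{\pi} \left(4 - 5 \omega^{2}\right) e^{- \omega \left(\frac{5 \omega}{8} + i\right)}}{32}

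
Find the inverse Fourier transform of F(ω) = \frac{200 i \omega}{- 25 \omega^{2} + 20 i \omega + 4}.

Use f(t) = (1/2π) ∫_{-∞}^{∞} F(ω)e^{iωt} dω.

f(t) = 8 \left(1 - \frac{2 t}{5}\right) e^{- \frac{2 t}{5}} u\left(t\right)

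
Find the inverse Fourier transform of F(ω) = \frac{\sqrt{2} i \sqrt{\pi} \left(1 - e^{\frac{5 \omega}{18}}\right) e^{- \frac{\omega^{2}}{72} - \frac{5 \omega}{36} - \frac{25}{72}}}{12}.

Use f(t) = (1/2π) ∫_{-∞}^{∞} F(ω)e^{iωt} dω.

f(t) = e^{- 18 t^{2}} \sin{\left(5 t \right)}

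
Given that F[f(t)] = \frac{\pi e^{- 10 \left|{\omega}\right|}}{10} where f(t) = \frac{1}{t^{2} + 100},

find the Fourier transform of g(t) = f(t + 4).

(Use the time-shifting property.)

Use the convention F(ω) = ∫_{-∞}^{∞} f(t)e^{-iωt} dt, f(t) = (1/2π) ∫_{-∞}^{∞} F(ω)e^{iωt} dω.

F[g](ω) = \frac{\pi e^{4 i \omega - 10 \left|{\omega}\right|}}{10}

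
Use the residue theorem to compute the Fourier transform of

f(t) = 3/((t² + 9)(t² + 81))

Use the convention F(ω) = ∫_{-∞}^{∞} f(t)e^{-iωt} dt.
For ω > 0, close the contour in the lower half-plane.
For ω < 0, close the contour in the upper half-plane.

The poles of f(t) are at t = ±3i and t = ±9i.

Let g(z) = f(z)e^{-iωz}; for large |z| the factor e^{-iωz} decays in the lower half-plane when ω > 0 and in the upper half-plane when ω < 0.

Case ω > 0 (lower half-plane, clockwise contour ⇒ F(ω) = -2πi·ΣRes):
  Res_{z = - 3 i} g(z) = \frac{i e^{- 3 \omega}}{144}
  Res_{z = - 9 i} g(z) = - \frac{i e^{- 9 \omega}}{432}
  F(ω) = -2πi·ΣRes = \frac{\pi \left(3 e^{6 \omega} - 1\right) e^{- 9 \omega}}{216}

Case ω < 0 (upper half-plane, counterclockwise contour ⇒ F(ω) = +2πi·ΣRes):
  Res_{z = 3 i} g(z) = - \frac{i e^{3 \omega}}{144}
  Res_{z = 9 i} g(z) = \frac{i e^{9 \omega}}{432}
  F(ω) = 2πi·ΣRes = \frac{\pi \left(3 - e^{6 \omega}\right) e^{3 \omega}}{216}

Both cases combine into a single formula in |ω|:

F(ω) = \frac{\pi \left(3 e^{6 \left|{\omega}\right|} - 1\right) e^{- 9 \left|{\omega}\right|}}{216}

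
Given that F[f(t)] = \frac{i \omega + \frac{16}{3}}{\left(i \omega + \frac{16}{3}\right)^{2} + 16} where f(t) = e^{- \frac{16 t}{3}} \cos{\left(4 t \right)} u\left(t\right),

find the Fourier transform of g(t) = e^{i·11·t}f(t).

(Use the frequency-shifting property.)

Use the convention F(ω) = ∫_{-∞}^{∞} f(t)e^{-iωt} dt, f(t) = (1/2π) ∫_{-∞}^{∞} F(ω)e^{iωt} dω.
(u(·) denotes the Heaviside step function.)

F[g](ω) = \frac{3 \left(3 i \left(\omega - 11\right) + 16\right)}{\left(3 i \left(\omega - 11\right) + 16\right)^{2} + 144}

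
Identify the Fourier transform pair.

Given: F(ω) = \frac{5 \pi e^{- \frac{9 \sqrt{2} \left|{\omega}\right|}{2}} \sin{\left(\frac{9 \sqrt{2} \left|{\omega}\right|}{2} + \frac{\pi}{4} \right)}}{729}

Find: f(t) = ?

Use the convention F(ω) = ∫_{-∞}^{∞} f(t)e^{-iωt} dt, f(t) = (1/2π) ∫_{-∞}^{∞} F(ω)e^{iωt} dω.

f(t) = \frac{5}{t^{4} + 6561}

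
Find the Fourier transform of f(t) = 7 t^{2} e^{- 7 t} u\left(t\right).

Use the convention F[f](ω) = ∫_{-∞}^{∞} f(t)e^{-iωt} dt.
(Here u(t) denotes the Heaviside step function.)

F(ω) = \frac{14}{\left(i \omega + 7\right)^{3}}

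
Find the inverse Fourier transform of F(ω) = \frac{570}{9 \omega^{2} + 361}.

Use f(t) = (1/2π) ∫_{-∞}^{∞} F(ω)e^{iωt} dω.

f(t) = 5 e^{- \frac{19 \left|{t}\right|}{3}}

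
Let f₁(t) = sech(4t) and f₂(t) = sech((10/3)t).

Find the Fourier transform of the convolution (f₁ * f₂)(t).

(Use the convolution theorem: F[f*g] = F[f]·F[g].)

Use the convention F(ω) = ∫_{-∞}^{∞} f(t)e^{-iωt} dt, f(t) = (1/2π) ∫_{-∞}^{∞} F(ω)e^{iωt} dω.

F[f₁*f₂](ω) = \frac{3 \pi^{2}}{40 \cosh{\left(\frac{\pi \omega}{8} \right)} \cosh{\left(\frac{3 \pi \omega}{20} \right)}}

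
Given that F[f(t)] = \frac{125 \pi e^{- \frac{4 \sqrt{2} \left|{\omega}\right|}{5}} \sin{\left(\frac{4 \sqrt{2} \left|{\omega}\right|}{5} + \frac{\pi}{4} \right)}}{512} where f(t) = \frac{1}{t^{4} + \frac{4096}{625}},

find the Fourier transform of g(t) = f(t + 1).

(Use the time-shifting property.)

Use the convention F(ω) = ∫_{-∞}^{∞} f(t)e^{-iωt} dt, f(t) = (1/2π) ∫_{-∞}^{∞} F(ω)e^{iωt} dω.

F[g](ω) = \frac{125 \pi e^{i \omega - \frac{4 \sqrt{2} \left|{\omega}\right|}{5}} \sin{\left(\frac{4 \sqrt{2} \left|{\omega}\right|}{5} + \frac{\pi}{4} \right)}}{512}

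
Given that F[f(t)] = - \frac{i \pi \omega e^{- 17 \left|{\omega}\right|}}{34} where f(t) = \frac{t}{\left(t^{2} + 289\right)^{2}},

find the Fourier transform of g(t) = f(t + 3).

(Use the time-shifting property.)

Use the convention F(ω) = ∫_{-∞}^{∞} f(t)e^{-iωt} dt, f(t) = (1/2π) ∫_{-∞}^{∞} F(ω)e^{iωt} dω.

F[g](ω) = - \frac{i \pi \omega e^{3 i \omega - 17 \left|{\omega}\right|}}{34}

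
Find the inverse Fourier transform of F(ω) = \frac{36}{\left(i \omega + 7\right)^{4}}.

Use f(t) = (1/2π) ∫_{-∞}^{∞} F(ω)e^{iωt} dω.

f(t) = 6 t^{3} e^{- 7 t} u\left(t\right)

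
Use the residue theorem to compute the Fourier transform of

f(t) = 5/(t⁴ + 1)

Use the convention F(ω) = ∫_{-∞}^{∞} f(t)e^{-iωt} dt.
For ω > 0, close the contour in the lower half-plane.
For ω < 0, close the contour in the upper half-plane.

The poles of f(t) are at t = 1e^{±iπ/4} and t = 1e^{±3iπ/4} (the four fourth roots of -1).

Let g(z) = f(z)e^{-iωz}; for large |z| the factor e^{-iωz} decays in the lower half-plane when ω > 0 and in the upper half-plane when ω < 0.

Case ω > 0 (lower half-plane, clockwise contour ⇒ F(ω) = -2πi·ΣRes):
  Res_{z = - \frac{\sqrt{2}}{2} - \frac{\sqrt{2} i}{2}} g(z) = \frac{5 \sqrt{2} i \left(1 - i\right) e^{\frac{\sqrt{2} \omega \left(-1 + i\right)}{2}}}{8}
  Res_{z = \frac{\sqrt{2}}{2} - \frac{\sqrt{2} i}{2}} g(z) = \frac{5 \sqrt{2} i \left(1 + i\right) e^{- \frac{\sqrt{2} \omega \left(1 + i\right)}{2}}}{8}
  F(ω) = -2πi·ΣRes = \frac{5 \sqrt{2} \pi \left(1 - i\right) \left(e^{\sqrt{2} i \omega} + i\right) e^{- \frac{\sqrt{2} \omega \left(1 + i\right)}{2}}}{4} = 5 \pi e^{- \frac{\sqrt{2} \omega}{2}} \sin{\left(\frac{\sqrt{2} \omega}{2} + \frac{\pi}{4} \right)}

Case ω < 0 (upper half-plane, counterclockwise contour ⇒ F(ω) = +2πi·ΣRes):
  Res_{z = \frac{\sqrt{2}}{2} + \frac{\sqrt{2} i}{2}} g(z) = \frac{5 \sqrt{2} i \left(-1 + i\right) e^{\frac{\sqrt{2} \omega \left(1 - i\right)}{2}}}{8}
  Res_{z = - \frac{\sqrt{2}}{2} + \frac{\sqrt{2} i}{2}} g(z) = \frac{5 \sqrt{2} \left(1 - i\right) e^{\frac{\sqrt{2} \omega \left(1 + i\right)}{2}}}{8}
  F(ω) = 2πi·ΣRes = - \frac{5 \sqrt{2} i \pi \left(i \left(1 - i\right) e^{\frac{\sqrt{2} \omega \left(1 - i\right)}{2}} - \left(1 - i\right) e^{\frac{\sqrt{2} \omega \left(1 + i\right)}{2}}\right)}{4} = 5 \pi e^{\frac{\sqrt{2} \omega}{2}} \cos{\left(\frac{\sqrt{2} \omega}{2} + \frac{\pi}{4} \right)}

Both cases combine into a single formula in |ω|:

F(ω) = 5 \pi e^{- \frac{\sqrt{2} \left|{\omega}\right|}{2}} \sin{\left(\frac{\sqrt{2} \left|{\omega}\right|}{2} + \frac{\pi}{4} \right)}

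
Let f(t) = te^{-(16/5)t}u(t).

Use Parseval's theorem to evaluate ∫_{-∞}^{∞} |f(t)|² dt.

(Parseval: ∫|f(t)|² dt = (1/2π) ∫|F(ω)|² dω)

∫|f(t)|² dt = \frac{125}{16384}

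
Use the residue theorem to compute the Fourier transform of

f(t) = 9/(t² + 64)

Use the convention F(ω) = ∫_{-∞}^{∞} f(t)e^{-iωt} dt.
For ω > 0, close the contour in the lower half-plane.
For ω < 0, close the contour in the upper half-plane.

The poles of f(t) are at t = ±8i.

Let g(z) = f(z)e^{-iωz}; for large |z| the factor e^{-iωz} decays in the lower half-plane when ω > 0 and in the upper half-plane when ω < 0.

Case ω > 0 (lower half-plane, clockwise contour ⇒ F(ω) = -2πi·ΣRes):
  Res_{z = - 8 i} g(z) = \frac{9 i e^{- 8 \omega}}{16}
  F(ω) = -2πi·ΣRes = \frac{9 \pi e^{- 8 \omega}}{8}

Case ω < 0 (upper half-plane, counterclockwise contour ⇒ F(ω) = +2πi·ΣRes):
  Res_{z = 8 i} g(z) = - \frac{9 i e^{8 \omega}}{16}
  F(ω) = 2πi·ΣRes = \frac{9 \pi e^{8 \omega}}{8}

Both cases combine into a single formula in |ω|:

F(ω) = \frac{9 \pi e^{- 8 \left|{\omega}\right|}}{8}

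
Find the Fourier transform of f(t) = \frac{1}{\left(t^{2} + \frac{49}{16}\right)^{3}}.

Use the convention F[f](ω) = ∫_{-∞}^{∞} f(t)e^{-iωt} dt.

F(ω) = \frac{8 \pi \left(49 \omega^{2} + 84 \left|{\omega}\right| + 48\right) e^{- \frac{7 \left|{\omega}\right|}{4}}}{16807}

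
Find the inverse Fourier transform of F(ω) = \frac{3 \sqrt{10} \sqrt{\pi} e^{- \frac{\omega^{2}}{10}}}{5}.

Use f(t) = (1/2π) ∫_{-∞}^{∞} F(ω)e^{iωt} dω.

f(t) = 3 e^{- \frac{5 t^{2}}{2}}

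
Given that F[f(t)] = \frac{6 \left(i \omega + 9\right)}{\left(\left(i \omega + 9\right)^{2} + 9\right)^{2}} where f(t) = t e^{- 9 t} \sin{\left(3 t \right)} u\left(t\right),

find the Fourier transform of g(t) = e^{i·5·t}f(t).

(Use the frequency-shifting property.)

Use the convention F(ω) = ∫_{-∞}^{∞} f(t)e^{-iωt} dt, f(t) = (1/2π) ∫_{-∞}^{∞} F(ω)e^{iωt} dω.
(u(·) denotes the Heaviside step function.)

F[g](ω) = \frac{6 \left(i \left(\omega - 5\right) + 9\right)}{\left(\left(i \left(\omega - 5\right) + 9\right)^{2} + 9\right)^{2}}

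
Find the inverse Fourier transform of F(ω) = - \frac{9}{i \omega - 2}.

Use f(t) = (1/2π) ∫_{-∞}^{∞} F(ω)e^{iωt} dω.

f(t) = 9 e^{2 t} u\left(- t\right)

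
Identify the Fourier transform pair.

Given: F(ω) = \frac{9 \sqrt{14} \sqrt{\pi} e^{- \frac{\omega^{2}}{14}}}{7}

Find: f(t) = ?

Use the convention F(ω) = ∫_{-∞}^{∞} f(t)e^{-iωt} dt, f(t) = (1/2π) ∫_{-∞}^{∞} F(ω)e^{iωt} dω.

f(t) = 9 e^{- \frac{7 t^{2}}{2}}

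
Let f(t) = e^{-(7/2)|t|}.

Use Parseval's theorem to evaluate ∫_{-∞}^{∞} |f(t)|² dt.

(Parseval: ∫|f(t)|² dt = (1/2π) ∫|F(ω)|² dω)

∫|f(t)|² dt = \frac{2}{7}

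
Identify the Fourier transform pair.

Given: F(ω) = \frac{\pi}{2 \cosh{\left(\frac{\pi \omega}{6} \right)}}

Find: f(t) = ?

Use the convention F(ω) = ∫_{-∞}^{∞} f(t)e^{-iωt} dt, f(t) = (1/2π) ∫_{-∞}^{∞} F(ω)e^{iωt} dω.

f(t) = \frac{3}{e^{3 t} + e^{- 3 t}}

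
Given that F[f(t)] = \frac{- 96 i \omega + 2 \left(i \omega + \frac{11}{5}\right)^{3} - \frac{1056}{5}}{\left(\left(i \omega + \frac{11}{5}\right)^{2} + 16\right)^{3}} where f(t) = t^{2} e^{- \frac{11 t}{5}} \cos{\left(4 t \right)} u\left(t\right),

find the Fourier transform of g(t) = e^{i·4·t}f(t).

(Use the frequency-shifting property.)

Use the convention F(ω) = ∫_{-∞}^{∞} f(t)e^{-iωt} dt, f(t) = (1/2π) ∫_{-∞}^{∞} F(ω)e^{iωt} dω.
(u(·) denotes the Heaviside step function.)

F[g](ω) = \frac{250 \left(6000 i \left(4 - \omega\right) + \left(5 i \left(\omega - 4\right) + 11\right)^{3} - 13200\right)}{\left(\left(5 i \left(\omega - 4\right) + 11\right)^{2} + 400\right)^{3}}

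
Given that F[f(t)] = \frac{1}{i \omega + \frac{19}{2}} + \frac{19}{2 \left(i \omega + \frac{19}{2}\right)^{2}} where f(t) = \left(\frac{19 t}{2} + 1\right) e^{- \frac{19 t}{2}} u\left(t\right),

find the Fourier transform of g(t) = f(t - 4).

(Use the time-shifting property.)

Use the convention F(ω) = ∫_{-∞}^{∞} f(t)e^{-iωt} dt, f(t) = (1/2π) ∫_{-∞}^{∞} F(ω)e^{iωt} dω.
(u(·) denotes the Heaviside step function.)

F[g](ω) = \frac{4 \left(- i \omega - 19\right) e^{- 4 i \omega}}{4 \omega^{2} - 76 i \omega - 361}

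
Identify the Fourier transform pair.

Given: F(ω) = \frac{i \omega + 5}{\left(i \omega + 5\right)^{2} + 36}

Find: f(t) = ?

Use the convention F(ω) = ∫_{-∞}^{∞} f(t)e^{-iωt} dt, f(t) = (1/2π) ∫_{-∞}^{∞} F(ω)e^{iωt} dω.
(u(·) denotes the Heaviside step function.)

f(t) = e^{- 5 t} \cos{\left(6 t \right)} u\left(t\right)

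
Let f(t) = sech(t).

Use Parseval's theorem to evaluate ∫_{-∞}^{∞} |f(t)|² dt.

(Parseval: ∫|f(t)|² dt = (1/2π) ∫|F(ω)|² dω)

∫|f(t)|² dt = 2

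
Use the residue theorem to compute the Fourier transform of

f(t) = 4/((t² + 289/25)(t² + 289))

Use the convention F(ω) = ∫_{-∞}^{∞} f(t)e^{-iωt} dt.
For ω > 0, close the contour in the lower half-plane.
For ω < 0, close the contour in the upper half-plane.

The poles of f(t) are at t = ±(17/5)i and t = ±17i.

Let g(z) = f(z)e^{-iωz}; for large |z| the factor e^{-iωz} decays in the lower half-plane when ω > 0 and in the upper half-plane when ω < 0.

Case ω > 0 (lower half-plane, clockwise contour ⇒ F(ω) = -2πi·ΣRes):
  Res_{z = - \frac{17 i}{5}} g(z) = \frac{125 i e^{- \frac{17 \omega}{5}}}{58956}
  Res_{z = - 17 i} g(z) = - \frac{25 i e^{- 17 \omega}}{58956}
  F(ω) = -2πi·ΣRes = - \frac{25 \pi e^{- 17 \omega}}{29478} + \frac{125 \pi e^{- \frac{17 \omega}{5}}}{29478}

Case ω < 0 (upper half-plane, counterclockwise contour ⇒ F(ω) = +2πi·ΣRes):
  Res_{z = \frac{17 i}{5}} g(z) = - \frac{125 i e^{\frac{17 \omega}{5}}}{58956}
  Res_{z = 17 i} g(z) = \frac{25 i e^{17 \omega}}{58956}
  F(ω) = 2πi·ΣRes = \frac{25 \pi \left(5 e^{\frac{17 \omega}{5}} - e^{17 \omega}\right)}{29478}

Both cases combine into a single formula in |ω|:

F(ω) = - \frac{25 \pi e^{- 17 \left|{\omega}\right|}}{29478} + \frac{125 \pi e^{- \frac{17 \left|{\omega}\right|}{5}}}{29478}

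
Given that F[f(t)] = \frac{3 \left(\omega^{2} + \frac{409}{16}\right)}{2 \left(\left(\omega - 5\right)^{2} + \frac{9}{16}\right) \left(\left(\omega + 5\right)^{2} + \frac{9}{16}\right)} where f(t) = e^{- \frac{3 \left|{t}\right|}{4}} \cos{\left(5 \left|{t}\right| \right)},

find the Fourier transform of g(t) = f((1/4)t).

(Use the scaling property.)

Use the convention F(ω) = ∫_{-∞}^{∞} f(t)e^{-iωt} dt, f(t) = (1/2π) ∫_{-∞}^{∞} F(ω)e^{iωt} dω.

F[g](ω) = \frac{96 \left(256 \omega^{2} + 409\right)}{65536 \omega^{4} - 200192 \omega^{2} + 167281}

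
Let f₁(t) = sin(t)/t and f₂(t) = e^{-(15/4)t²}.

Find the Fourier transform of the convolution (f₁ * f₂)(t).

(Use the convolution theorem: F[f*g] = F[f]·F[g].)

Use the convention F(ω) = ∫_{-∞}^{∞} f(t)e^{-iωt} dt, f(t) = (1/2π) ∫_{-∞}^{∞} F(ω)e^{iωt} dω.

F[f₁*f₂](ω) = \begin{cases} \frac{2 \sqrt{15} \pi^{\frac{3}{2}} e^{- \frac{\omega^{2}}{15}}}{15} & \text{for}\: \omega > -1 \wedge \omega < 1 \\0 & \text{otherwise} \end{cases}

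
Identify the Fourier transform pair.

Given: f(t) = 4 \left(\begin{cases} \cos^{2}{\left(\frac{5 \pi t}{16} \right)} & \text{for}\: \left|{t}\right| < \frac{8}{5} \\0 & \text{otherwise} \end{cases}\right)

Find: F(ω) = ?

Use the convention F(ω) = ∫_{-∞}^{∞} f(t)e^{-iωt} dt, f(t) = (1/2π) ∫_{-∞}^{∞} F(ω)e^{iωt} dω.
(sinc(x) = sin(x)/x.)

F(ω) = - \frac{160 \pi^{2} \operatorname{sinc}{\left(\frac{8 \omega}{5} \right)}}{64 \omega^{2} - 25 \pi^{2}}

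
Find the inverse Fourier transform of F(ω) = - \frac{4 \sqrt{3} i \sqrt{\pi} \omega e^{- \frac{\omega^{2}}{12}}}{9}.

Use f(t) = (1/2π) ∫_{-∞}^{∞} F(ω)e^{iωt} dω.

f(t) = 8 t e^{- 3 t^{2}}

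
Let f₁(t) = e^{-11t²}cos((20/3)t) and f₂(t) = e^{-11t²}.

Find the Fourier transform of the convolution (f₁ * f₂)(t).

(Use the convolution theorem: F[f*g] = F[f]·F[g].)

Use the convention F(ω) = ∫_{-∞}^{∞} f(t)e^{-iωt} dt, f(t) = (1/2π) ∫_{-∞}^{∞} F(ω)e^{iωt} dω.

F[f₁*f₂](ω) = \frac{\pi \left(e^{\frac{20 \omega}{33}} + 1\right) e^{- \frac{\omega^{2}}{22} - \frac{10 \omega}{33} - \frac{100}{99}}}{22}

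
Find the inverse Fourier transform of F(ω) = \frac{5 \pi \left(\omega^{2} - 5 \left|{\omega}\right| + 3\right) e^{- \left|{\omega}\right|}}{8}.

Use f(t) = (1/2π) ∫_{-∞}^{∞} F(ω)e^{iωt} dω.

f(t) = \frac{5 t^{4}}{\left(t^{2} + 1\right)^{3}}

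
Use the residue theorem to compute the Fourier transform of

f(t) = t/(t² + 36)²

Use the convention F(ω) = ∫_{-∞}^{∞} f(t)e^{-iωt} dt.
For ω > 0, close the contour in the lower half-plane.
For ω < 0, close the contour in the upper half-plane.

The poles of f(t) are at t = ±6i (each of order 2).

Let g(z) = f(z)e^{-iωz}; for large |z| the factor e^{-iωz} decays in the lower half-plane when ω > 0 and in the upper half-plane when ω < 0.

Case ω > 0 (lower half-plane, clockwise contour ⇒ F(ω) = -2πi·ΣRes):
  Res_{z = - 6 i} g(z) = \frac{\omega e^{- 6 \omega}}{24} (pole of order 2)
  F(ω) = -2πi·ΣRes = - \frac{i \pi \omega e^{- 6 \omega}}{12}

Case ω < 0 (upper half-plane, counterclockwise contour ⇒ F(ω) = +2πi·ΣRes):
  Res_{z = 6 i} g(z) = - \frac{\omega e^{6 \omega}}{24} (pole of order 2)
  F(ω) = 2πi·ΣRes = - \frac{i \pi \omega e^{6 \omega}}{12}

Both cases combine into a single formula in |ω|:

F(ω) = - \frac{i \pi \omega e^{- 6 \left|{\omega}\right|}}{12}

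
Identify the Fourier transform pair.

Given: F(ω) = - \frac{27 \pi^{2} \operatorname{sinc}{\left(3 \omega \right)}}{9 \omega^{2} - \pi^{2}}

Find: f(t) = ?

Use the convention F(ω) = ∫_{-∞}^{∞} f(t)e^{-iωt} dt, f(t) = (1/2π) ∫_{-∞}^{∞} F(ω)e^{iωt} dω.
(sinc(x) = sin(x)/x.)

f(t) = 9 \left(\begin{cases} \cos^{2}{\left(\frac{\pi t}{6} \right)} & \text{for}\: \left|{t}\right| < 3 \\0 & \text{otherwise} \end{cases}\right)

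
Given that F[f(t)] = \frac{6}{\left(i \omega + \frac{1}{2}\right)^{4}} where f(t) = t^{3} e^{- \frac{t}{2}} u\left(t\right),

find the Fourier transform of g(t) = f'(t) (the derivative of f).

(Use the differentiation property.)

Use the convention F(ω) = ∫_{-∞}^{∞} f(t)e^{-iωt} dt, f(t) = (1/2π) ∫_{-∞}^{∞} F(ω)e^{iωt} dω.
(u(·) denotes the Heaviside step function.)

F[g](ω) = \frac{96 i \omega}{\left(2 i \omega + 1\right)^{4}}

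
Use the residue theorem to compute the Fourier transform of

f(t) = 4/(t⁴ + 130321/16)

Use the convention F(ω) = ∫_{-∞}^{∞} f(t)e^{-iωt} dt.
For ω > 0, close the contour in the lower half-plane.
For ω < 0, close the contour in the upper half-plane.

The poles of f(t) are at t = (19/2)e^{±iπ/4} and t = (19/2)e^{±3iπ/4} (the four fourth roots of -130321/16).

Let g(z) = f(z)e^{-iωz}; for large |z| the factor e^{-iωz} decays in the lower half-plane when ω > 0 and in the upper half-plane when ω < 0.

Case ω > 0 (lower half-plane, clockwise contour ⇒ F(ω) = -2πi·ΣRes):
  Res_{z = - \frac{19 \sqrt{2}}{4} - \frac{19 \sqrt{2} i}{4}} g(z) = \frac{4 \sqrt{2} \left(1 + i\right) e^{\frac{19 \sqrt{2} \omega \left(-1 + i\right)}{4}}}{6859}
  Res_{z = \frac{19 \sqrt{2}}{4} - \frac{19 \sqrt{2} i}{4}} g(z) = \frac{4 \sqrt{2} \left(-1 + i\right) e^{- \frac{19 \sqrt{2} \omega \left(1 + i\right)}{4}}}{6859}
  F(ω) = -2πi·ΣRes = \frac{8 \sqrt{2} \pi \left(\left(1 - i\right) e^{\frac{19 \sqrt{2} i \omega}{2}} + 1 + i\right) e^{- \frac{19 \sqrt{2} \omega \left(1 + i\right)}{4}}}{6859} = \frac{32 \pi e^{- \frac{19 \sqrt{2} \omega}{4}} \sin{\left(\frac{19 \sqrt{2} \omega}{4} + \frac{\pi}{4} \right)}}{6859}

Case ω < 0 (upper half-plane, counterclockwise contour ⇒ F(ω) = +2πi·ΣRes):
  Res_{z = \frac{19 \sqrt{2}}{4} + \frac{19 \sqrt{2} i}{4}} g(z) = - \frac{4 \sqrt{2} \left(1 + i\right) e^{\frac{19 \sqrt{2} \omega \left(1 - i\right)}{4}}}{6859}
  Res_{z = - \frac{19 \sqrt{2}}{4} + \frac{19 \sqrt{2} i}{4}} g(z) = \frac{4 \sqrt{2} \left(1 - i\right) e^{\frac{19 \sqrt{2} \omega \left(1 + i\right)}{4}}}{6859}
  F(ω) = 2πi·ΣRes = - \frac{8 \sqrt{2} i \pi \left(\left(1 + i\right) e^{\frac{19 \sqrt{2} \omega \left(1 - i\right)}{4}} - \left(1 - i\right) e^{\frac{19 \sqrt{2} \omega \left(1 + i\right)}{4}}\right)}{6859} = \frac{32 \pi e^{\frac{19 \sqrt{2} \omega}{4}} \cos{\left(\frac{19 \sqrt{2} \omega}{4} + \frac{\pi}{4} \right)}}{6859}

Both cases combine into a single formula in |ω|:

F(ω) = \frac{32 \pi e^{- \frac{19 \sqrt{2} \left|{\omega}\right|}{4}} \sin{\left(\frac{19 \sqrt{2} \left|{\omega}\right|}{4} + \frac{\pi}{4} \right)}}{6859}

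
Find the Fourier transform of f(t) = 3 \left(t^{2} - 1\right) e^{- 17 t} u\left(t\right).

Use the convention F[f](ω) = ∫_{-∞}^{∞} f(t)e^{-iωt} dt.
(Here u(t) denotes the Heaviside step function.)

F(ω) = \frac{3 \left(2 i \omega - \left(i \omega + 17\right)^{3} + 34\right)}{\left(i \omega + 17\right)^{4}}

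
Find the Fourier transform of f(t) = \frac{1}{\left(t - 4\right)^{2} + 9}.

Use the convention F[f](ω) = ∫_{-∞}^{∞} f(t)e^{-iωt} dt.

F(ω) = \frac{\pi e^{- 4 i \omega - 3 \left|{\omega}\right|}}{3}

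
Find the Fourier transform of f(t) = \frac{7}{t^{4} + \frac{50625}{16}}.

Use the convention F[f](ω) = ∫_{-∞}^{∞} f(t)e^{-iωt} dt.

F(ω) = \frac{56 \pi e^{- \frac{15 \sqrt{2} \left|{\omega}\right|}{4}} \sin{\left(\frac{15 \sqrt{2} \left|{\omega}\right|}{4} + \frac{\pi}{4} \right)}}{3375}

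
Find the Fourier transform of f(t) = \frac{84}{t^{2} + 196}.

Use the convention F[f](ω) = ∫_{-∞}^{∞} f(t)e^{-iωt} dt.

F(ω) = 6 \pi e^{- 14 \left|{\omega}\right|}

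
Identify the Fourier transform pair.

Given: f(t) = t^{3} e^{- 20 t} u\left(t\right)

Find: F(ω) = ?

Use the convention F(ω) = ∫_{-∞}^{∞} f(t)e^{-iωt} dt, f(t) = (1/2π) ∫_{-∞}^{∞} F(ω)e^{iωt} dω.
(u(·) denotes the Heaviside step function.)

F(ω) = \frac{6}{\left(i \omega + 20\right)^{4}}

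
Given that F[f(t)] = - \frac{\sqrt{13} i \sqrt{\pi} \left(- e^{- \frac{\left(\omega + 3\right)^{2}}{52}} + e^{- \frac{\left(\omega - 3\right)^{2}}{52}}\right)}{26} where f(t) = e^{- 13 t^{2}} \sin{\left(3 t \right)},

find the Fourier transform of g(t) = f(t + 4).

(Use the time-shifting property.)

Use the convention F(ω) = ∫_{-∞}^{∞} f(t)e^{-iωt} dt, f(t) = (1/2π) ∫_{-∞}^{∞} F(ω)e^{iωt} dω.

F[g](ω) = \frac{\sqrt{13} i \sqrt{\pi} \left(1 - e^{\frac{3 \omega}{13}}\right) e^{- \frac{\omega^{2}}{52} - \frac{3 \omega}{26} + 4 i \omega - \frac{9}{52}}}{26}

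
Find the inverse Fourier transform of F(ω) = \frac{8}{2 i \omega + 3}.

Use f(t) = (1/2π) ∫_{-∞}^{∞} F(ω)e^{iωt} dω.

f(t) = 4 e^{- \frac{3 t}{2}} u\left(t\right)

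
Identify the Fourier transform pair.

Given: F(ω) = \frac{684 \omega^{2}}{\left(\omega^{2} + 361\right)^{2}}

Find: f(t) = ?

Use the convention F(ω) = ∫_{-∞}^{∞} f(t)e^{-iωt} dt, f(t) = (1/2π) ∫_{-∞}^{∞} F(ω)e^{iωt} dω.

f(t) = 9 \left(1 - 19 \left|{t}\right|\right) e^{- 19 \left|{t}\right|}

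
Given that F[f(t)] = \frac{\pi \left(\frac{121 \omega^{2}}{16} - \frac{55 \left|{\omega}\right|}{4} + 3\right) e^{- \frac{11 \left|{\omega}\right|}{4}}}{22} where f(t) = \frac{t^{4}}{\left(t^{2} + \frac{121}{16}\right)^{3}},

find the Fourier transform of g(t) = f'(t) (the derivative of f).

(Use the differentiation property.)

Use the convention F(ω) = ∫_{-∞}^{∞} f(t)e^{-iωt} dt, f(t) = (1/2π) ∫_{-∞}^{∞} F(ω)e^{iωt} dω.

F[g](ω) = \frac{i \pi \omega \left(121 \omega^{2} - 220 \left|{\omega}\right| + 48\right) e^{- \frac{11 \left|{\omega}\right|}{4}}}{352}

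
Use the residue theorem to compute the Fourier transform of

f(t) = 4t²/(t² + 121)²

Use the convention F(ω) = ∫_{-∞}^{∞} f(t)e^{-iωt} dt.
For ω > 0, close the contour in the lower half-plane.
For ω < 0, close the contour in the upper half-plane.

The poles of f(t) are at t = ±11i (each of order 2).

Let g(z) = f(z)e^{-iωz}; for large |z| the factor e^{-iωz} decays in the lower half-plane when ω > 0 and in the upper half-plane when ω < 0.

Case ω > 0 (lower half-plane, clockwise contour ⇒ F(ω) = -2πi·ΣRes):
  Res_{z = - 11 i} g(z) = i \left(\frac{1}{11} - \omega\right) e^{- 11 \omega} (pole of order 2)
  F(ω) = -2πi·ΣRes = \frac{2 \pi \left(1 - 11 \omega\right) e^{- 11 \omega}}{11}

Case ω < 0 (upper half-plane, counterclockwise contour ⇒ F(ω) = +2πi·ΣRes):
  Res_{z = 11 i} g(z) = i \left(- \omega - \frac{1}{11}\right) e^{11 \omega} (pole of order 2)
  F(ω) = 2πi·ΣRes = \frac{2 \pi \left(11 \omega + 1\right) e^{11 \omega}}{11}

Both cases combine into a single formula in |ω|:

F(ω) = \frac{2 \pi \left(1 - 11 \left|{\omega}\right|\right) e^{- 11 \left|{\omega}\right|}}{11}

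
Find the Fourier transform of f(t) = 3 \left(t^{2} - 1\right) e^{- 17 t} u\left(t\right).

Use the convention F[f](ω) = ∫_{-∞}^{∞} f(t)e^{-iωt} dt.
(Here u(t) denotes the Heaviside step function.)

F(ω) = \frac{3 \left(2 i \omega - \left(i \omega + 17\right)^{3} + 34\right)}{\left(i \omega + 17\right)^{4}}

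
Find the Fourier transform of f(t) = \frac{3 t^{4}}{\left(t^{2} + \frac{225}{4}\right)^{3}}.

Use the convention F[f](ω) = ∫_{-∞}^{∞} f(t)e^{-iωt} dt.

F(ω) = \frac{3 \pi \left(75 \omega^{2} - 50 \left|{\omega}\right| + 4\right) e^{- \frac{15 \left|{\omega}\right|}{2}}}{80}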